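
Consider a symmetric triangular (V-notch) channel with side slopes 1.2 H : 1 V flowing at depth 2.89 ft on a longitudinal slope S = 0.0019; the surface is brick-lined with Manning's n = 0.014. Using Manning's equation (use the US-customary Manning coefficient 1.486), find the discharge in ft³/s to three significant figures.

49.7 ft³/s

A = z·y² = 1.2×2.89² = 10.02 ft²
P = 2y√(1+z²) = 2×2.89×√(1+1.2²) = 9.029 ft
R = A/P = 10.02/9.029 = 1.110 ft
Q = (1.486/n)·A·R^(2/3)·S^(1/2) = (1.486/0.014) × 10.02 × 1.110^(2/3) × 0.0019^(1/2) = 49.71 ft³/s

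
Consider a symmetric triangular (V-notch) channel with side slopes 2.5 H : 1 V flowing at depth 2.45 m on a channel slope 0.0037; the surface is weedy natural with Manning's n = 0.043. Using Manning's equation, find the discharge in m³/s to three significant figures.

23.1 m³/s

A = z·y² = 2.5×2.45² = 15.01 m²
P = 2y√(1+z²) = 2×2.45×√(1+2.5²) = 13.19 m
R = A/P = 15.01/13.19 = 1.137 m
Q = (1/n)·A·R^(2/3)·S^(1/2) = (1/0.043) × 15.01 × 1.137^(2/3) × 0.0037^(1/2) = 23.13 m³/s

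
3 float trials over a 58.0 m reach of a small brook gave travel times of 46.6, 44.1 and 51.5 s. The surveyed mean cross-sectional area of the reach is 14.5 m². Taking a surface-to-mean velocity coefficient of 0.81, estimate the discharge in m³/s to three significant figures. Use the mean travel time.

14.4 m³/s

t̄ = (46.6 + 44.1 + 51.5) / 3 = 47.4 s
v_surface = L / t̄ = 58.0 / 47.4 = 1.224 m/s
v_mean = 0.81 × 1.224 = 0.9911 m/s
Q = A × v_mean = 14.5 × 0.9911 = 14.37 m³/s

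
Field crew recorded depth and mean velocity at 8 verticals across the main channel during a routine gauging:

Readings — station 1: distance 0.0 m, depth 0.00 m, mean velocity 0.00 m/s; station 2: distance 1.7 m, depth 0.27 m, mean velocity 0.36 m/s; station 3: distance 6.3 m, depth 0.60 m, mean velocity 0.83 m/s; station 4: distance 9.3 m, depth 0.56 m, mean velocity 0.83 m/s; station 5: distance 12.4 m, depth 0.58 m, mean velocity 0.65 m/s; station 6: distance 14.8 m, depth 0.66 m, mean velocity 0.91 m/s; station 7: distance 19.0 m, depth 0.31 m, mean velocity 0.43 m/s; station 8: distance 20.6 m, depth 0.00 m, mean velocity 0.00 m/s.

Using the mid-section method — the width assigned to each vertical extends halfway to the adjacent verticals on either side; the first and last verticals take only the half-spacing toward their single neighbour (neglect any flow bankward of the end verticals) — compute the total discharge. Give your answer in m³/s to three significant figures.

w_2 = (6.3 − 0.0)/2 = 3.15 m; q_2 = 0.36 × 0.27 × 3.15 = 0.3062 m³/s
w_3 = (9.3 − 1.7)/2 = 3.8 m; q_3 = 0.83 × 0.60 × 3.8 = 1.892 m³/s
w_4 = (12.4 − 6.3)/2 = 3.05 m; q_4 = 0.83 × 0.56 × 3.05 = 1.418 m³/s
w_5 = (14.8 − 9.3)/2 = 2.75 m; q_5 = 0.65 × 0.58 × 2.75 = 1.037 m³/s
w_6 = (19.0 − 12.4)/2 = 3.3 m; q_6 = 0.91 × 0.66 × 3.3 = 1.982 m³/s
w_7 = (20.6 − 14.8)/2 = 2.9 m; q_7 = 0.43 × 0.31 × 2.9 = 0.3866 m³/s
Stations 1, 8 contribute zero (depth or velocity is 0).
Q = Σ qᵢ = 7.022 m³/s

7.02 m³/s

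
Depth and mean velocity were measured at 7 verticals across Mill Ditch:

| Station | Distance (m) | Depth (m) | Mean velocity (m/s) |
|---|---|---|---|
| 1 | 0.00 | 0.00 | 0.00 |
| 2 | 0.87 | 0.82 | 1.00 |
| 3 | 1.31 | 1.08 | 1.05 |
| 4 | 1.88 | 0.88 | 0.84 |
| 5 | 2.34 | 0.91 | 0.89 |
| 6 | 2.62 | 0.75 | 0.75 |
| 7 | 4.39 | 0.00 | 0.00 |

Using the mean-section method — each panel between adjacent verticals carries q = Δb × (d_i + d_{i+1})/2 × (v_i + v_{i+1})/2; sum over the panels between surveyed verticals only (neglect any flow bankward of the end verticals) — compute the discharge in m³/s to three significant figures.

1.93 m³/s

Panel 1-2: Δb = 0.87 m, d̄ = (0.00+0.82)/2 = 0.41, v̄ = (0.00+1.00)/2 = 0.5 → q = 0.87×0.41×0.5 = 0.1784 m³/s
Panel 2-3: Δb = 0.44 m, d̄ = (0.82+1.08)/2 = 0.95, v̄ = (1.00+1.05)/2 = 1.025 → q = 0.44×0.95×1.025 = 0.4285 m³/s
Panel 3-4: Δb = 0.57 m, d̄ = (1.08+0.88)/2 = 0.98, v̄ = (1.05+0.84)/2 = 0.945 → q = 0.57×0.98×0.945 = 0.5279 m³/s
Panel 4-5: Δb = 0.46 m, d̄ = (0.88+0.91)/2 = 0.895, v̄ = (0.84+0.89)/2 = 0.865 → q = 0.46×0.895×0.865 = 0.3561 m³/s
Panel 5-6: Δb = 0.28 m, d̄ = (0.91+0.75)/2 = 0.83, v̄ = (0.89+0.75)/2 = 0.82 → q = 0.28×0.83×0.82 = 0.1906 m³/s
Panel 6-7: Δb = 1.77 m, d̄ = (0.75+0.00)/2 = 0.375, v̄ = (0.75+0.00)/2 = 0.375 → q = 1.77×0.375×0.375 = 0.2489 m³/s
Q = Σ q = 1.930 m³/s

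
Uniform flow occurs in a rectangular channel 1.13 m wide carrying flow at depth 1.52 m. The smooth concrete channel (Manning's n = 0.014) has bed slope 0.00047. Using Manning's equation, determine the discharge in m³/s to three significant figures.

A = b·y = 1.13 × 1.52 = 1.718 m²
P = b + 2y = 1.13 + 2×1.52 = 4.170 m
R = A/P = 1.718/4.170 = 0.4119 m
Q = (1/n)·A·R^(2/3)·S^(1/2) = (1/0.014) × 1.718 × 0.4119^(2/3) × 0.00047^(1/2) = 1.472 m³/s

1.47 m³/s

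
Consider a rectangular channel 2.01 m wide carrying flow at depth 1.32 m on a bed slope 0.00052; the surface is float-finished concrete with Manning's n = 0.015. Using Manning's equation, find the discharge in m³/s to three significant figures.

A = b·y = 2.01 × 1.32 = 2.653 m²
P = b + 2y = 2.01 + 2×1.32 = 4.650 m
R = A/P = 2.653/4.650 = 0.5706 m
Q = (1/n)·A·R^(2/3)·S^(1/2) = (1/0.015) × 2.653 × 0.5706^(2/3) × 0.00052^(1/2) = 2.775 m³/s

2.77 m³/s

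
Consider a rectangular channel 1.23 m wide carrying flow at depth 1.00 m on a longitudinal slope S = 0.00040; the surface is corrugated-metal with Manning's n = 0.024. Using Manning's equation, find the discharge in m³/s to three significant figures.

A = b·y = 1.23 × 1.00 = 1.230 m²
P = b + 2y = 1.23 + 2×1.00 = 3.230 m
R = A/P = 1.230/3.230 = 0.3808 m
Q = (1/n)·A·R^(2/3)·S^(1/2) = (1/0.024) × 1.230 × 0.3808^(2/3) × 0.00040^(1/2) = 0.5385 m³/s

0.539 m³/s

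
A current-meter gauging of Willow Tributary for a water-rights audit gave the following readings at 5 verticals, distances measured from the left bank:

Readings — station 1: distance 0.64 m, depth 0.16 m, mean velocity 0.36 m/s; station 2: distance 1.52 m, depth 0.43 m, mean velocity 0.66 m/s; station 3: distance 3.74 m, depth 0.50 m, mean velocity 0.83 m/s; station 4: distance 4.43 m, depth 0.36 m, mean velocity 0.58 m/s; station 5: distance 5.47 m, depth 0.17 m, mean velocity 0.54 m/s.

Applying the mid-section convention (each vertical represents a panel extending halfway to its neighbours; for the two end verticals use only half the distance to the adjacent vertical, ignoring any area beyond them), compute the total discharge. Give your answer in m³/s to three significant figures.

1.30 m³/s

w_1 = (1.52 − 0.64)/2 = 0.44 m; q_1 = 0.36 × 0.16 × 0.44 = 0.02534 m³/s
w_2 = (3.74 − 0.64)/2 = 1.55 m; q_2 = 0.66 × 0.43 × 1.55 = 0.4399 m³/s
w_3 = (4.43 − 1.52)/2 = 1.455 m; q_3 = 0.83 × 0.50 × 1.455 = 0.6038 m³/s
w_4 = (5.47 − 3.74)/2 = 0.865 m; q_4 = 0.58 × 0.36 × 0.865 = 0.1806 m³/s
w_5 = (5.47 − 4.43)/2 = 0.52 m; q_5 = 0.54 × 0.17 × 0.52 = 0.04774 m³/s
Q = Σ qᵢ = 1.297 m³/s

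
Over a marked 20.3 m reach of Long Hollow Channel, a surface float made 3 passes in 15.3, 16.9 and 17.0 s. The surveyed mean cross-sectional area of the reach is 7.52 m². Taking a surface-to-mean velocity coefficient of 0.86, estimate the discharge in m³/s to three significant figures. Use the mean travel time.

8.01 m³/s

t̄ = (15.3 + 16.9 + 17.0) / 3 = 16.4 s
v_surface = L / t̄ = 20.3 / 16.4 = 1.238 m/s
v_mean = 0.86 × 1.238 = 1.065 m/s
Q = A × v_mean = 7.52 × 1.065 = 8.005 m³/s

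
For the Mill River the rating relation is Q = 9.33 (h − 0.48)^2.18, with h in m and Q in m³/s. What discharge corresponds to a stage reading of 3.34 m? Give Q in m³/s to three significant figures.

Q = 9.33 × (3.34 − 0.48)^2.18 = 9.33 × 2.86^2.18 = 92.21 m³/s

92.2 m³/s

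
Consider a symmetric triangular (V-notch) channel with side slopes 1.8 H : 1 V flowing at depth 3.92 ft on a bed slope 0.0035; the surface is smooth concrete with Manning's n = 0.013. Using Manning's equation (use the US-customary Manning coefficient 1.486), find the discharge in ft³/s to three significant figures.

A = z·y² = 1.8×3.92² = 27.66 ft²
P = 2y√(1+z²) = 2×3.92×√(1+1.8²) = 16.14 ft
R = A/P = 27.66/16.14 = 1.713 ft
Q = (1.486/n)·A·R^(2/3)·S^(1/2) = (1.486/0.013) × 27.66 × 1.713^(2/3) × 0.0035^(1/2) = 267.8 ft³/s

268 ft³/s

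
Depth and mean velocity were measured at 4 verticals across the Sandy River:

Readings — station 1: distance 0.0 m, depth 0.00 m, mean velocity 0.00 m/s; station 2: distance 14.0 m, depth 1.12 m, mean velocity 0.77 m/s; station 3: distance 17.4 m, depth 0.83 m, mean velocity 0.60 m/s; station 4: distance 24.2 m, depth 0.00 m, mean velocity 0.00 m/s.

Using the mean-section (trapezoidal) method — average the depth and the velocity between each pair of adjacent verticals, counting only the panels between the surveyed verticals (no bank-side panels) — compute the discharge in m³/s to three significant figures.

Panel 1-2: Δb = 14 m, d̄ = (0.00+1.12)/2 = 0.56, v̄ = (0.00+0.77)/2 = 0.385 → q = 14×0.56×0.385 = 3.018 m³/s
Panel 2-3: Δb = 3.4 m, d̄ = (1.12+0.83)/2 = 0.975, v̄ = (0.77+0.60)/2 = 0.685 → q = 3.4×0.975×0.685 = 2.271 m³/s
Panel 3-4: Δb = 6.8 m, d̄ = (0.83+0.00)/2 = 0.415, v̄ = (0.60+0.00)/2 = 0.3 → q = 6.8×0.415×0.3 = 0.8466 m³/s
Q = Σ q = 6.136 m³/s

6.14 m³/s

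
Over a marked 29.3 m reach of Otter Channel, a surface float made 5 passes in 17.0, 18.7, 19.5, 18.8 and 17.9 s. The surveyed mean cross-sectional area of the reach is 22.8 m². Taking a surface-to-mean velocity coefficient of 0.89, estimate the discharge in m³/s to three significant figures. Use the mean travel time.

t̄ = (17.0 + 18.7 + 19.5 + 18.8 + 17.9) / 5 = 18.38 s
v_surface = L / t̄ = 29.3 / 18.38 = 1.594 m/s
v_mean = 0.89 × 1.594 = 1.419 m/s
Q = A × v_mean = 22.8 × 1.419 = 32.35 m³/s

32.3 m³/s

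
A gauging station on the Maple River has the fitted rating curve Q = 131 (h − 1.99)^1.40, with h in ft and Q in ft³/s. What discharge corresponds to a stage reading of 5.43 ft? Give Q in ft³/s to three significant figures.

739 ft³/s

Q = 131 × (5.43 − 1.99)^1.40 = 131 × 3.44^1.40 = 738.7 ft³/s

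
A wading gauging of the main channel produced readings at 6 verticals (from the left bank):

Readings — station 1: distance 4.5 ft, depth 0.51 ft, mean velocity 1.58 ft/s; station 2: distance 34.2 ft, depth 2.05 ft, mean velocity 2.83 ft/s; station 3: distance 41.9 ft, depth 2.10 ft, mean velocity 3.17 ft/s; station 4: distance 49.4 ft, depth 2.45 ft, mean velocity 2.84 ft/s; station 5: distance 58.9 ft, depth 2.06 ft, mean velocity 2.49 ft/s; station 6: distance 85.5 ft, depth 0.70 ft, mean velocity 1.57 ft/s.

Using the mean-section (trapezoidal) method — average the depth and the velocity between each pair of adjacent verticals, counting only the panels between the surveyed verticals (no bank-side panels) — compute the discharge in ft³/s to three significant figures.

Panel 1-2: Δb = 29.7 ft, d̄ = (0.51+2.05)/2 = 1.28, v̄ = (1.58+2.83)/2 = 2.205 → q = 29.7×1.28×2.205 = 83.83 ft³/s
Panel 2-3: Δb = 7.7 ft, d̄ = (2.05+2.10)/2 = 2.075, v̄ = (2.83+3.17)/2 = 3 → q = 7.7×2.075×3 = 47.93 ft³/s
Panel 3-4: Δb = 7.5 ft, d̄ = (2.10+2.45)/2 = 2.275, v̄ = (3.17+2.84)/2 = 3.005 → q = 7.5×2.275×3.005 = 51.27 ft³/s
Panel 4-5: Δb = 9.5 ft, d̄ = (2.45+2.06)/2 = 2.255, v̄ = (2.84+2.49)/2 = 2.665 → q = 9.5×2.255×2.665 = 57.09 ft³/s
Panel 5-6: Δb = 26.6 ft, d̄ = (2.06+0.70)/2 = 1.38, v̄ = (2.49+1.57)/2 = 2.03 → q = 26.6×1.38×2.03 = 74.52 ft³/s
Q = Σ q = 314.6 ft³/s

315 ft³/s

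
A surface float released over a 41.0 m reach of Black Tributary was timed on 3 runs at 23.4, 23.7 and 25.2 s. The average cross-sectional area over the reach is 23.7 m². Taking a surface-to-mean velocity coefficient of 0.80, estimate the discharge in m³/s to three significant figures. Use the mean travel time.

t̄ = (23.4 + 23.7 + 25.2) / 3 = 24.1 s
v_surface = L / t̄ = 41.0 / 24.1 = 1.701 m/s
v_mean = 0.80 × 1.701 = 1.361 m/s
Q = A × v_mean = 23.7 × 1.361 = 32.26 m³/s

32.3 m³/s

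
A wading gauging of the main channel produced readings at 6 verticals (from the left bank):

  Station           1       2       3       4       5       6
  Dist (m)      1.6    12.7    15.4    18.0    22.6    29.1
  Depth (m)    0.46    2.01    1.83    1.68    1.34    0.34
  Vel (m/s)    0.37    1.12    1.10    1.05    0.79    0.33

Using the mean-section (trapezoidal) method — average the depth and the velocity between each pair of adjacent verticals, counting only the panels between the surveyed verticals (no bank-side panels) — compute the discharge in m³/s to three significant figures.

30.3 m³/s

Panel 1-2: Δb = 11.1 m, d̄ = (0.46+2.01)/2 = 1.235, v̄ = (0.37+1.12)/2 = 0.745 → q = 11.1×1.235×0.745 = 10.21 m³/s
Panel 2-3: Δb = 2.7 m, d̄ = (2.01+1.83)/2 = 1.92, v̄ = (1.12+1.10)/2 = 1.11 → q = 2.7×1.92×1.11 = 5.754 m³/s
Panel 3-4: Δb = 2.6 m, d̄ = (1.83+1.68)/2 = 1.755, v̄ = (1.10+1.05)/2 = 1.075 → q = 2.6×1.755×1.075 = 4.905 m³/s
Panel 4-5: Δb = 4.6 m, d̄ = (1.68+1.34)/2 = 1.51, v̄ = (1.05+0.79)/2 = 0.92 → q = 4.6×1.51×0.92 = 6.390 m³/s
Panel 5-6: Δb = 6.5 m, d̄ = (1.34+0.34)/2 = 0.84, v̄ = (0.79+0.33)/2 = 0.56 → q = 6.5×0.84×0.56 = 3.058 m³/s
Q = Σ q = 30.32 m³/s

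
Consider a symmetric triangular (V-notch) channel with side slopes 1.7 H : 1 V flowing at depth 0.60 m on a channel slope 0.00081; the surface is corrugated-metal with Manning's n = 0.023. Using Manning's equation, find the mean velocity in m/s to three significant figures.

A = z·y² = 1.7×0.60² = 0.6120 m²
P = 2y√(1+z²) = 2×0.60×√(1+1.7²) = 2.367 m
R = A/P = 0.6120/2.367 = 0.2586 m
Q = (1/n)·A·R^(2/3)·S^(1/2) = (1/0.023) × 0.6120 × 0.2586^(2/3) × 0.00081^(1/2) = 0.3074 m³/s
V = Q/A = 0.3074/0.6120 = 0.5022 m/s

0.502 m/s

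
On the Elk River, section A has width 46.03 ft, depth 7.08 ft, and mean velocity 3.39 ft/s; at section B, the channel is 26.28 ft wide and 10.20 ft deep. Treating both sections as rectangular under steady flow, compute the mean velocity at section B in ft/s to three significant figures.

Q = A₁V₁ = (46.03×7.08) × 3.39 = 1105 ft³/s
A₂ = 26.28 × 10.20 = 268.1 ft²
V₂ = Q/A₂ = 1105/268.1 = 4.121 ft/s

4.12 ft/s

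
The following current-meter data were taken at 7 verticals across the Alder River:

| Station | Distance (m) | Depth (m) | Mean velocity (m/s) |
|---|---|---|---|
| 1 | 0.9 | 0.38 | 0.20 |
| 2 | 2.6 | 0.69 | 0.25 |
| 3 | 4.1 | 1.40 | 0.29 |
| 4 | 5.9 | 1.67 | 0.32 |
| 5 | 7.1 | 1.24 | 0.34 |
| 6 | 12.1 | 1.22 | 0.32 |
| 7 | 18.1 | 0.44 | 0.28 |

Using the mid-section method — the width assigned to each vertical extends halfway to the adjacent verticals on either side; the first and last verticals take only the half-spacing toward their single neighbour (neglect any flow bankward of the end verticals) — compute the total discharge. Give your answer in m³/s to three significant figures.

w_1 = (2.6 − 0.9)/2 = 0.85 m; q_1 = 0.20 × 0.38 × 0.85 = 0.06460 m³/s
w_2 = (4.1 − 0.9)/2 = 1.6 m; q_2 = 0.25 × 0.69 × 1.6 = 0.2760 m³/s
w_3 = (5.9 − 2.6)/2 = 1.65 m; q_3 = 0.29 × 1.40 × 1.65 = 0.6699 m³/s
w_4 = (7.1 − 4.1)/2 = 1.5 m; q_4 = 0.32 × 1.67 × 1.5 = 0.8016 m³/s
w_5 = (12.1 − 5.9)/2 = 3.1 m; q_5 = 0.34 × 1.24 × 3.1 = 1.307 m³/s
w_6 = (18.1 − 7.1)/2 = 5.5 m; q_6 = 0.32 × 1.22 × 5.5 = 2.147 m³/s
w_7 = (18.1 − 12.1)/2 = 3 m; q_7 = 0.28 × 0.44 × 3 = 0.3696 m³/s
Q = Σ qᵢ = 5.636 m³/s

5.64 m³/s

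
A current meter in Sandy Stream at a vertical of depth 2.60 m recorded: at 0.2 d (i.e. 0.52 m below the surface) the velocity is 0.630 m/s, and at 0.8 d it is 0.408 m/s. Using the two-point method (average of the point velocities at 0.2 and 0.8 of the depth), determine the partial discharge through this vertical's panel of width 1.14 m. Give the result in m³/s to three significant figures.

1.54 m³/s

v̄ = (0.630 + 0.408) / 2 = 0.5190 m/s
q = v̄ × d × w = 0.5190 × 2.60 × 1.14 = 1.538 m³/s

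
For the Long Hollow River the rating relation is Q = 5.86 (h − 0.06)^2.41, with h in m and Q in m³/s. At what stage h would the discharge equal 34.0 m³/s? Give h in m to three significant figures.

h − h₀ = (Q/C)^(1/b) = (34.0/5.86)^(1/2.41) = 2.074 m
h = 0.06 + 2.074 = 2.134 m

2.13 m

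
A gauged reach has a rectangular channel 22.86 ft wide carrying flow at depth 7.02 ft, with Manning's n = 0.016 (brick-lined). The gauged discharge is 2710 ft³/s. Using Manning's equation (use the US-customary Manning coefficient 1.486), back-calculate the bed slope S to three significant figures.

0.00466

A = b·y = 22.86 × 7.02 = 160.5 ft²
P = b + 2y = 22.86 + 2×7.02 = 36.90 ft
R = A/P = 160.5/36.90 = 4.349 ft
S = (Q·n / (1.486·A·R^(2/3)))² = (2710×0.016 / (1.486×160.5×2.664))² = 0.004657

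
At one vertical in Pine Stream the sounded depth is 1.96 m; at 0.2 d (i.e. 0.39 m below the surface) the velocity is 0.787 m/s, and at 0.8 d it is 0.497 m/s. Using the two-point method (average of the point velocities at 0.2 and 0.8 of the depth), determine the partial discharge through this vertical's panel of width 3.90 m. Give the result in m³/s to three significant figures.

v̄ = (0.787 + 0.497) / 2 = 0.6420 m/s
q = v̄ × d × w = 0.6420 × 1.96 × 3.90 = 4.907 m³/s

4.91 m³/s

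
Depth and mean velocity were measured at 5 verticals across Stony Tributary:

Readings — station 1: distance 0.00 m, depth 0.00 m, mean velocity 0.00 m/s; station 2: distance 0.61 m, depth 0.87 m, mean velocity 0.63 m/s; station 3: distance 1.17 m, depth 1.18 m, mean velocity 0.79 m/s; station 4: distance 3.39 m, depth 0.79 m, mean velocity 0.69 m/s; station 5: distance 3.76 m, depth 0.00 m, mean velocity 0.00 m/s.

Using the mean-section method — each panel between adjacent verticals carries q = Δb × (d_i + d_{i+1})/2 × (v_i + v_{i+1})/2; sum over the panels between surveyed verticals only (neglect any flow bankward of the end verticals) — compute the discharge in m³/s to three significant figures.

2.16 m³/s

Panel 1-2: Δb = 0.61 m, d̄ = (0.00+0.87)/2 = 0.435, v̄ = (0.00+0.63)/2 = 0.315 → q = 0.61×0.435×0.315 = 0.08359 m³/s
Panel 2-3: Δb = 0.56 m, d̄ = (0.87+1.18)/2 = 1.025, v̄ = (0.63+0.79)/2 = 0.71 → q = 0.56×1.025×0.71 = 0.4075 m³/s
Panel 3-4: Δb = 2.22 m, d̄ = (1.18+0.79)/2 = 0.985, v̄ = (0.79+0.69)/2 = 0.74 → q = 2.22×0.985×0.74 = 1.618 m³/s
Panel 4-5: Δb = 0.37 m, d̄ = (0.79+0.00)/2 = 0.395, v̄ = (0.69+0.00)/2 = 0.345 → q = 0.37×0.395×0.345 = 0.05042 m³/s
Q = Σ q = 2.160 m³/s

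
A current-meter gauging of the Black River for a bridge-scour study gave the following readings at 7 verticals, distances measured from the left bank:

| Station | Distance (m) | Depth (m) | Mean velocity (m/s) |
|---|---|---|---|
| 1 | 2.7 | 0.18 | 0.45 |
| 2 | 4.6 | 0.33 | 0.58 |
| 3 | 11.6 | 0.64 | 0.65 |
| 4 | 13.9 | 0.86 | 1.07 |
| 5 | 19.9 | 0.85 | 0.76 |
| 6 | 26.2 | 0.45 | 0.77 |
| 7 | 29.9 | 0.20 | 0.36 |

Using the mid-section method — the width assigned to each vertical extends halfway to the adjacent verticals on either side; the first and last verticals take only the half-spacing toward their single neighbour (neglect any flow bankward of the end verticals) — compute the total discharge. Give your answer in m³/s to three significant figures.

w_1 = (4.6 − 2.7)/2 = 0.95 m; q_1 = 0.45 × 0.18 × 0.95 = 0.07695 m³/s
w_2 = (11.6 − 2.7)/2 = 4.45 m; q_2 = 0.58 × 0.33 × 4.45 = 0.8517 m³/s
w_3 = (13.9 − 4.6)/2 = 4.65 m; q_3 = 0.65 × 0.64 × 4.65 = 1.934 m³/s
w_4 = (19.9 − 11.6)/2 = 4.15 m; q_4 = 1.07 × 0.86 × 4.15 = 3.819 m³/s
w_5 = (26.2 − 13.9)/2 = 6.15 m; q_5 = 0.76 × 0.85 × 6.15 = 3.973 m³/s
w_6 = (29.9 − 19.9)/2 = 5 m; q_6 = 0.77 × 0.45 × 5 = 1.733 m³/s
w_7 = (29.9 − 26.2)/2 = 1.85 m; q_7 = 0.36 × 0.20 × 1.85 = 0.1332 m³/s
Q = Σ qᵢ = 12.52 m³/s

12.5 m³/s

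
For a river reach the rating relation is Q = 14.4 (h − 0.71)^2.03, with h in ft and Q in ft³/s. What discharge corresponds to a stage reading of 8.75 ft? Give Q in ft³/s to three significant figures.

991 ft³/s

Q = 14.4 × (8.75 − 0.71)^2.03 = 14.4 × 8.04^2.03 = 990.9 ft³/s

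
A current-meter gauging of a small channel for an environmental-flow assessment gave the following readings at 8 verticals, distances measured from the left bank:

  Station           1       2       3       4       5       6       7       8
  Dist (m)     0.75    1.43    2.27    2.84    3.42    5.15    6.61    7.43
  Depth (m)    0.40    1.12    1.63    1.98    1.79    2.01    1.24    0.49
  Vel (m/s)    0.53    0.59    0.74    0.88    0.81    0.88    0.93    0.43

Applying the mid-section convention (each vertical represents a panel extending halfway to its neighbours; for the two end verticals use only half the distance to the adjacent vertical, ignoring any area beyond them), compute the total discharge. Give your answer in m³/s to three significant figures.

8.32 m³/s

w_1 = (1.43 − 0.75)/2 = 0.34 m; q_1 = 0.53 × 0.40 × 0.34 = 0.07208 m³/s
w_2 = (2.27 − 0.75)/2 = 0.76 m; q_2 = 0.59 × 1.12 × 0.76 = 0.5022 m³/s
w_3 = (2.84 − 1.43)/2 = 0.705 m; q_3 = 0.74 × 1.63 × 0.705 = 0.8504 m³/s
w_4 = (3.42 − 2.27)/2 = 0.575 m; q_4 = 0.88 × 1.98 × 0.575 = 1.002 m³/s
w_5 = (5.15 − 2.84)/2 = 1.155 m; q_5 = 0.81 × 1.79 × 1.155 = 1.675 m³/s
w_6 = (6.61 − 3.42)/2 = 1.595 m; q_6 = 0.88 × 2.01 × 1.595 = 2.821 m³/s
w_7 = (7.43 − 5.15)/2 = 1.14 m; q_7 = 0.93 × 1.24 × 1.14 = 1.315 m³/s
w_8 = (7.43 − 6.61)/2 = 0.41 m; q_8 = 0.43 × 0.49 × 0.41 = 0.08639 m³/s
Q = Σ qᵢ = 8.323 m³/s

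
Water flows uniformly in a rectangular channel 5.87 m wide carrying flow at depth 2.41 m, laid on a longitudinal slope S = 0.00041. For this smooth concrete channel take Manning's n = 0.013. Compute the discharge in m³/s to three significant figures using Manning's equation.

A = b·y = 5.87 × 2.41 = 14.15 m²
P = b + 2y = 5.87 + 2×2.41 = 10.69 m
R = A/P = 14.15/10.69 = 1.323 m
Q = (1/n)·A·R^(2/3)·S^(1/2) = (1/0.013) × 14.15 × 1.323^(2/3) × 0.00041^(1/2) = 26.56 m³/s

26.6 m³/s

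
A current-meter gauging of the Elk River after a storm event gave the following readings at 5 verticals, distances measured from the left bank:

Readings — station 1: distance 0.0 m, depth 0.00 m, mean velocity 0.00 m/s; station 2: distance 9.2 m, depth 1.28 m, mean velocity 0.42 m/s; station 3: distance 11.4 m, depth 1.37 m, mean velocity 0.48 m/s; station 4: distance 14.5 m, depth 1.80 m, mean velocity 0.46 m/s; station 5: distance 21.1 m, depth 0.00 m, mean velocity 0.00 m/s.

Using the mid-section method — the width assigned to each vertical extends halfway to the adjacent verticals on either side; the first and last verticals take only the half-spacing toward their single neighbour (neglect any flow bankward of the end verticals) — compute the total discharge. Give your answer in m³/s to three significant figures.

w_2 = (11.4 − 0.0)/2 = 5.7 m; q_2 = 0.42 × 1.28 × 5.7 = 3.064 m³/s
w_3 = (14.5 − 9.2)/2 = 2.65 m; q_3 = 0.48 × 1.37 × 2.65 = 1.743 m³/s
w_4 = (21.1 − 11.4)/2 = 4.85 m; q_4 = 0.46 × 1.80 × 4.85 = 4.016 m³/s
Stations 1, 5 contribute zero (depth or velocity is 0).
Q = Σ qᵢ = 8.823 m³/s

8.82 m³/s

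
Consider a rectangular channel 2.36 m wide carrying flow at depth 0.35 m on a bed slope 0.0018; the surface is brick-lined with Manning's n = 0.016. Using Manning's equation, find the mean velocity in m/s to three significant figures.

1.11 m/s

A = b·y = 2.36 × 0.35 = 0.8260 m²
P = b + 2y = 2.36 + 2×0.35 = 3.060 m
R = A/P = 0.8260/3.060 = 0.2699 m
Q = (1/n)·A·R^(2/3)·S^(1/2) = (1/0.016) × 0.8260 × 0.2699^(2/3) × 0.0018^(1/2) = 0.9148 m³/s
V = Q/A = 0.9148/0.8260 = 1.108 m/s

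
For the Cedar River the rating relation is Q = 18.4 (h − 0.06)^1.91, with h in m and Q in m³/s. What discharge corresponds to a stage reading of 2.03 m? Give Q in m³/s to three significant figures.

67.2 m³/s

Q = 18.4 × (2.03 − 0.06)^1.91 = 18.4 × 1.97^1.91 = 67.18 m³/s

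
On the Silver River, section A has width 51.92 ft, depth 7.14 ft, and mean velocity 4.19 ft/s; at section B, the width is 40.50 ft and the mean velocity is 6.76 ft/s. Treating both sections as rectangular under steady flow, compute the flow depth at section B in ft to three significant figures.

Q = A₁V₁ = (51.92×7.14) × 4.19 = 1553 ft³/s
d₂ = Q/(b₂ V₂) = 1553/(40.50×6.76) = 5.673 ft

5.67 ft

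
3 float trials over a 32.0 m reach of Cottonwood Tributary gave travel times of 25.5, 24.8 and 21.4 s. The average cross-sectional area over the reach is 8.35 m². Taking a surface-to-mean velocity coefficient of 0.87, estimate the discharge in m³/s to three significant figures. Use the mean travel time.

t̄ = (25.5 + 24.8 + 21.4) / 3 = 23.9 s
v_surface = L / t̄ = 32.0 / 23.9 = 1.339 m/s
v_mean = 0.87 × 1.339 = 1.165 m/s
Q = A × v_mean = 8.35 × 1.165 = 9.727 m³/s

9.73 m³/s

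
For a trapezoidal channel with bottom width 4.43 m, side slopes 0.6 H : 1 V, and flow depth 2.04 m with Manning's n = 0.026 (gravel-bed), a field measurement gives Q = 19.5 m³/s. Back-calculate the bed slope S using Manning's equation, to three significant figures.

0.00143

A = (b + z·y)·y = (4.43 + 0.6×2.04)×2.04 = 11.53 m²
P = b + 2y√(1+z²) = 4.43 + 2×2.04×√(1+0.6²) = 9.188 m
R = A/P = 11.53/9.188 = 1.255 m
S = (Q·n / (1·A·R^(2/3)))² = (19.5×0.026 / (1×11.53×1.164))² = 0.001427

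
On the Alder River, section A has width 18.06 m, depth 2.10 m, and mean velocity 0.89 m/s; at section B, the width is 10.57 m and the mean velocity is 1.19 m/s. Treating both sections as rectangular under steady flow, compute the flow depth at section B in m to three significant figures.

Q = A₁V₁ = (18.06×2.10) × 0.89 = 33.75 m³/s
d₂ = Q/(b₂ V₂) = 33.75/(10.57×1.19) = 2.684 m

2.68 m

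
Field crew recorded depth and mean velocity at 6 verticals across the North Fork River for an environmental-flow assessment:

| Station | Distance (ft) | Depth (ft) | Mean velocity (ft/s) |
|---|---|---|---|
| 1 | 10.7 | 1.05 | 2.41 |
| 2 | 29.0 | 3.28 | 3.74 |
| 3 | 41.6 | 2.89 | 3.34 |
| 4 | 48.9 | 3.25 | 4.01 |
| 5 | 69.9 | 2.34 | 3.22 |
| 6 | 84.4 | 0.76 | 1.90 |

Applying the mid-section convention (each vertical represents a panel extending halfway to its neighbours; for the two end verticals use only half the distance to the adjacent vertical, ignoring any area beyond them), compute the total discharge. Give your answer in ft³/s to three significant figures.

637 ft³/s

w_1 = (29.0 − 10.7)/2 = 9.15 ft; q_1 = 2.41 × 1.05 × 9.15 = 23.15 ft³/s
w_2 = (41.6 − 10.7)/2 = 15.45 ft; q_2 = 3.74 × 3.28 × 15.45 = 189.5 ft³/s
w_3 = (48.9 − 29.0)/2 = 9.95 ft; q_3 = 3.34 × 2.89 × 9.95 = 96.04 ft³/s
w_4 = (69.9 − 41.6)/2 = 14.15 ft; q_4 = 4.01 × 3.25 × 14.15 = 184.4 ft³/s
w_5 = (84.4 − 48.9)/2 = 17.75 ft; q_5 = 3.22 × 2.34 × 17.75 = 133.7 ft³/s
w_6 = (84.4 − 69.9)/2 = 7.25 ft; q_6 = 1.90 × 0.76 × 7.25 = 10.47 ft³/s
Q = Σ qᵢ = 637.3 ft³/s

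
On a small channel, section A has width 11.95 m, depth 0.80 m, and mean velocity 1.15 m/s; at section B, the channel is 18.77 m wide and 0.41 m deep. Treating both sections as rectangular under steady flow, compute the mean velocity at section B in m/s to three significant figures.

1.43 m/s

Q = A₁V₁ = (11.95×0.80) × 1.15 = 10.99 m³/s
A₂ = 18.77 × 0.41 = 7.696 m²
V₂ = Q/A₂ = 10.99/7.696 = 1.429 m/s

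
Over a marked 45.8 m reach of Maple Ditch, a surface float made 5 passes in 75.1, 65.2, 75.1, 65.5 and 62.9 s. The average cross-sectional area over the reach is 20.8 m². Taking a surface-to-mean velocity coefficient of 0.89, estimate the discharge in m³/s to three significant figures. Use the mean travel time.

t̄ = (75.1 + 65.2 + 75.1 + 65.5 + 62.9) / 5 = 68.76 s
v_surface = L / t̄ = 45.8 / 68.76 = 0.6661 m/s
v_mean = 0.89 × 0.6661 = 0.5928 m/s
Q = A × v_mean = 20.8 × 0.5928 = 12.33 m³/s

12.3 m³/s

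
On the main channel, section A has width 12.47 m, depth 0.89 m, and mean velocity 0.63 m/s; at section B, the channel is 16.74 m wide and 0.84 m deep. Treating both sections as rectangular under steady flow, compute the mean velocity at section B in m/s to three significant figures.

0.497 m/s

Q = A₁V₁ = (12.47×0.89) × 0.63 = 6.992 m³/s
A₂ = 16.74 × 0.84 = 14.06 m²
V₂ = Q/A₂ = 6.992/14.06 = 0.4972 m/s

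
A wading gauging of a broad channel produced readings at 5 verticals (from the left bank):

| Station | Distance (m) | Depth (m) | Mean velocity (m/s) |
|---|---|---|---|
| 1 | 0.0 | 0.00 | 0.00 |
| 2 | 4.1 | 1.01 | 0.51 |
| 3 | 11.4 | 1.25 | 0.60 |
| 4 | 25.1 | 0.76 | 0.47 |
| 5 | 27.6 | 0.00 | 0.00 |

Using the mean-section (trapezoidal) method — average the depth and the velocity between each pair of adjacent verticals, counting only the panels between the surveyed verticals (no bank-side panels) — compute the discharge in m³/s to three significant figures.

12.7 m³/s

Panel 1-2: Δb = 4.1 m, d̄ = (0.00+1.01)/2 = 0.505, v̄ = (0.00+0.51)/2 = 0.255 → q = 4.1×0.505×0.255 = 0.5280 m³/s
Panel 2-3: Δb = 7.3 m, d̄ = (1.01+1.25)/2 = 1.13, v̄ = (0.51+0.60)/2 = 0.555 → q = 7.3×1.13×0.555 = 4.578 m³/s
Panel 3-4: Δb = 13.7 m, d̄ = (1.25+0.76)/2 = 1.005, v̄ = (0.60+0.47)/2 = 0.535 → q = 13.7×1.005×0.535 = 7.366 m³/s
Panel 4-5: Δb = 2.5 m, d̄ = (0.76+0.00)/2 = 0.38, v̄ = (0.47+0.00)/2 = 0.235 → q = 2.5×0.38×0.235 = 0.2233 m³/s
Q = Σ q = 12.70 m³/s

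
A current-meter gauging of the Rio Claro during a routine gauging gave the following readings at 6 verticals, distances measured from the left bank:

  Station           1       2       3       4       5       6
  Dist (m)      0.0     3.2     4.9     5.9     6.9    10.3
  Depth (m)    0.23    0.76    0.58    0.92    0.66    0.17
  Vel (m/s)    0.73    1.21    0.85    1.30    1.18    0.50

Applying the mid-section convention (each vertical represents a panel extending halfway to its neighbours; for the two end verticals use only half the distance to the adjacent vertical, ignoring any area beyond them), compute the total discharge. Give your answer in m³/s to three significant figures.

6.24 m³/s

w_1 = (3.2 − 0.0)/2 = 1.6 m; q_1 = 0.73 × 0.23 × 1.6 = 0.2686 m³/s
w_2 = (4.9 − 0.0)/2 = 2.45 m; q_2 = 1.21 × 0.76 × 2.45 = 2.253 m³/s
w_3 = (5.9 − 3.2)/2 = 1.35 m; q_3 = 0.85 × 0.58 × 1.35 = 0.6656 m³/s
w_4 = (6.9 − 4.9)/2 = 1 m; q_4 = 1.30 × 0.92 × 1 = 1.196 m³/s
w_5 = (10.3 − 5.9)/2 = 2.2 m; q_5 = 1.18 × 0.66 × 2.2 = 1.713 m³/s
w_6 = (10.3 − 6.9)/2 = 1.7 m; q_6 = 0.50 × 0.17 × 1.7 = 0.1445 m³/s
Q = Σ qᵢ = 6.241 m³/s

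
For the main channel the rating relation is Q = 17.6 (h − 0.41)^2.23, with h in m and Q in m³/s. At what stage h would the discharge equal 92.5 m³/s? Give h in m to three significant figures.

h − h₀ = (Q/C)^(1/b) = (92.5/17.6)^(1/2.23) = 2.105 m
h = 0.41 + 2.105 = 2.515 m

2.51 m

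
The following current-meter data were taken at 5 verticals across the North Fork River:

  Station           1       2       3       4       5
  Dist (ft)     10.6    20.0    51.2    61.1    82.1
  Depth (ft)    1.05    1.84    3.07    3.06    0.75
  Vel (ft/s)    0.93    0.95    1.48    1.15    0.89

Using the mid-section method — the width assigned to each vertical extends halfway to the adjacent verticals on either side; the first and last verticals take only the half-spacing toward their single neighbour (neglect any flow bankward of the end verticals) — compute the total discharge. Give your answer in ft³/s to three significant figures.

w_1 = (20.0 − 10.6)/2 = 4.7 ft; q_1 = 0.93 × 1.05 × 4.7 = 4.590 ft³/s
w_2 = (51.2 − 10.6)/2 = 20.3 ft; q_2 = 0.95 × 1.84 × 20.3 = 35.48 ft³/s
w_3 = (61.1 − 20.0)/2 = 20.55 ft; q_3 = 1.48 × 3.07 × 20.55 = 93.37 ft³/s
w_4 = (82.1 − 51.2)/2 = 15.45 ft; q_4 = 1.15 × 3.06 × 15.45 = 54.37 ft³/s
w_5 = (82.1 − 61.1)/2 = 10.5 ft; q_5 = 0.89 × 0.75 × 10.5 = 7.009 ft³/s
Q = Σ qᵢ = 194.8 ft³/s

195 ft³/s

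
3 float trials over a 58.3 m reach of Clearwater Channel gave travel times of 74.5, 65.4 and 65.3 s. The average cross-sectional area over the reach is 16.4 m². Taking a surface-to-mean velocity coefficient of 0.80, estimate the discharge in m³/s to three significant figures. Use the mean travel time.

t̄ = (74.5 + 65.4 + 65.3) / 3 = 68.4 s
v_surface = L / t̄ = 58.3 / 68.4 = 0.8523 m/s
v_mean = 0.80 × 0.8523 = 0.6819 m/s
Q = A × v_mean = 16.4 × 0.6819 = 11.18 m³/s

11.2 m³/s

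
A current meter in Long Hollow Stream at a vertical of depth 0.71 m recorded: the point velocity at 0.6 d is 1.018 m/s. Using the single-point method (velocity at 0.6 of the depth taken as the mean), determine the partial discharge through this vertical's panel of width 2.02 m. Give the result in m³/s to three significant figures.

1.46 m³/s

v̄ = v₀.₆ = 1.018 m/s
q = v̄ × d × w = 1.018 × 0.71 × 2.02 = 1.460 m³/s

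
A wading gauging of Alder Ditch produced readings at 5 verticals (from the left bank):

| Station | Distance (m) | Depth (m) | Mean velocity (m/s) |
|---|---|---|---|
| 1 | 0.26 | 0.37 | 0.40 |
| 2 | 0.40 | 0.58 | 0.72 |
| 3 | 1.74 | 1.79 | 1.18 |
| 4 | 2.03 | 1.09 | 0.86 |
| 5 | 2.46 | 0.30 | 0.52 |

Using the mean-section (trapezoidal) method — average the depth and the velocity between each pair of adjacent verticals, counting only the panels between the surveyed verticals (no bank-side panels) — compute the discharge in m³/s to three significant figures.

Panel 1-2: Δb = 0.14 m, d̄ = (0.37+0.58)/2 = 0.475, v̄ = (0.40+0.72)/2 = 0.56 → q = 0.14×0.475×0.56 = 0.03724 m³/s
Panel 2-3: Δb = 1.34 m, d̄ = (0.58+1.79)/2 = 1.185, v̄ = (0.72+1.18)/2 = 0.95 → q = 1.34×1.185×0.95 = 1.509 m³/s
Panel 3-4: Δb = 0.29 m, d̄ = (1.79+1.09)/2 = 1.44, v̄ = (1.18+0.86)/2 = 1.02 → q = 0.29×1.44×1.02 = 0.4260 m³/s
Panel 4-5: Δb = 0.43 m, d̄ = (1.09+0.30)/2 = 0.695, v̄ = (0.86+0.52)/2 = 0.69 → q = 0.43×0.695×0.69 = 0.2062 m³/s
Q = Σ q = 2.178 m³/s

2.18 m³/s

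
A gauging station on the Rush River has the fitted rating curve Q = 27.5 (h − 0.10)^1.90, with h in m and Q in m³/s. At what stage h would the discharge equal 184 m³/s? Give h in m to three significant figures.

h − h₀ = (Q/C)^(1/b) = (184/27.5)^(1/1.90) = 2.719 m
h = 0.10 + 2.719 = 2.819 m

2.82 m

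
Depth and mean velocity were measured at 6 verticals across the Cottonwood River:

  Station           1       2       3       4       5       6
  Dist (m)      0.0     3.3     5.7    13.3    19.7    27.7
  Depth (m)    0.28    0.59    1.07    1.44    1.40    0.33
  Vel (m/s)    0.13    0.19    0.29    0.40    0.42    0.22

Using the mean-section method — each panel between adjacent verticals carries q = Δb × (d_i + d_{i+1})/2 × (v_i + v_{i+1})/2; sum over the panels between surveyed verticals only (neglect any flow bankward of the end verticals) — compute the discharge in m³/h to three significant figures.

35800 m³/h

Panel 1-2: Δb = 3.3 m, d̄ = (0.28+0.59)/2 = 0.435, v̄ = (0.13+0.19)/2 = 0.16 → q = 3.3×0.435×0.16 = 0.2297 m³/s
Panel 2-3: Δb = 2.4 m, d̄ = (0.59+1.07)/2 = 0.83, v̄ = (0.19+0.29)/2 = 0.24 → q = 2.4×0.83×0.24 = 0.4781 m³/s
Panel 3-4: Δb = 7.6 m, d̄ = (1.07+1.44)/2 = 1.255, v̄ = (0.29+0.40)/2 = 0.345 → q = 7.6×1.255×0.345 = 3.291 m³/s
Panel 4-5: Δb = 6.4 m, d̄ = (1.44+1.40)/2 = 1.42, v̄ = (0.40+0.42)/2 = 0.41 → q = 6.4×1.42×0.41 = 3.726 m³/s
Panel 5-6: Δb = 8 m, d̄ = (1.40+0.33)/2 = 0.865, v̄ = (0.42+0.22)/2 = 0.32 → q = 8×0.865×0.32 = 2.214 m³/s
Q = Σ q = 9.939 m³/s
= 9.939 × 3600 = 35780 m³/h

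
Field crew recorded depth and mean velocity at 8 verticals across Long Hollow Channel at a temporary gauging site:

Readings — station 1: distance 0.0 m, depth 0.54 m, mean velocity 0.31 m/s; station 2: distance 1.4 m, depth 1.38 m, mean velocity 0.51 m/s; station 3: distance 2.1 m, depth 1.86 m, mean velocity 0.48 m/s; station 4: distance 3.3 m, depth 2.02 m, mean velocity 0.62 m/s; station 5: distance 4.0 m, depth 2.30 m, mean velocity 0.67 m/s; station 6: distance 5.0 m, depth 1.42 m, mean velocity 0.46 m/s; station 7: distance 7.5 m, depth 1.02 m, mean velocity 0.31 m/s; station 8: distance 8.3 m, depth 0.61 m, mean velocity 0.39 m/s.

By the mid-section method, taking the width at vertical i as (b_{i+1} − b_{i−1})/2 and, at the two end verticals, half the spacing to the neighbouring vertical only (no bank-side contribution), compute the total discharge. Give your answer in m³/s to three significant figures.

w_1 = (1.4 − 0.0)/2 = 0.7 m; q_1 = 0.31 × 0.54 × 0.7 = 0.1172 m³/s
w_2 = (2.1 − 0.0)/2 = 1.05 m; q_2 = 0.51 × 1.38 × 1.05 = 0.7390 m³/s
w_3 = (3.3 − 1.4)/2 = 0.95 m; q_3 = 0.48 × 1.86 × 0.95 = 0.8482 m³/s
w_4 = (4.0 − 2.1)/2 = 0.95 m; q_4 = 0.62 × 2.02 × 0.95 = 1.190 m³/s
w_5 = (5.0 − 3.3)/2 = 0.85 m; q_5 = 0.67 × 2.30 × 0.85 = 1.310 m³/s
w_6 = (7.5 − 4.0)/2 = 1.75 m; q_6 = 0.46 × 1.42 × 1.75 = 1.143 m³/s
w_7 = (8.3 − 5.0)/2 = 1.65 m; q_7 = 0.31 × 1.02 × 1.65 = 0.5217 m³/s
w_8 = (8.3 − 7.5)/2 = 0.4 m; q_8 = 0.39 × 0.61 × 0.4 = 0.09516 m³/s
Q = Σ qᵢ = 5.964 m³/s

5.96 m³/s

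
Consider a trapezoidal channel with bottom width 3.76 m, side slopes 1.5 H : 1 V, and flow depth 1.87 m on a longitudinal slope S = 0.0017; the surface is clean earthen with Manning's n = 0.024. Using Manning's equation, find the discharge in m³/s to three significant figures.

23.4 m³/s

A = (b + z·y)·y = (3.76 + 1.5×1.87)×1.87 = 12.28 m²
P = b + 2y√(1+z²) = 3.76 + 2×1.87×√(1+1.5²) = 10.50 m
R = A/P = 12.28/10.50 = 1.169 m
Q = (1/n)·A·R^(2/3)·S^(1/2) = (1/0.024) × 12.28 × 1.169^(2/3) × 0.0017^(1/2) = 23.40 m³/s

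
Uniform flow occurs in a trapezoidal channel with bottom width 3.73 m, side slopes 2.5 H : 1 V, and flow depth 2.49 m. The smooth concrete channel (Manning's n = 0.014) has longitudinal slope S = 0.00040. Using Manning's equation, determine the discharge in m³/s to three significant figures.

A = (b + z·y)·y = (3.73 + 2.5×2.49)×2.49 = 24.79 m²
P = b + 2y√(1+z²) = 3.73 + 2×2.49×√(1+2.5²) = 17.14 m
R = A/P = 24.79/17.14 = 1.446 m
Q = (1/n)·A·R^(2/3)·S^(1/2) = (1/0.014) × 24.79 × 1.446^(2/3) × 0.00040^(1/2) = 45.29 m³/s

45.3 m³/s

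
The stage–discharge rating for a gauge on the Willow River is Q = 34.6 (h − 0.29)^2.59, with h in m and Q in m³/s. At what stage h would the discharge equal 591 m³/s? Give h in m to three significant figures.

h − h₀ = (Q/C)^(1/b) = (591/34.6)^(1/2.59) = 2.991 m
h = 0.29 + 2.991 = 3.281 m

3.28 m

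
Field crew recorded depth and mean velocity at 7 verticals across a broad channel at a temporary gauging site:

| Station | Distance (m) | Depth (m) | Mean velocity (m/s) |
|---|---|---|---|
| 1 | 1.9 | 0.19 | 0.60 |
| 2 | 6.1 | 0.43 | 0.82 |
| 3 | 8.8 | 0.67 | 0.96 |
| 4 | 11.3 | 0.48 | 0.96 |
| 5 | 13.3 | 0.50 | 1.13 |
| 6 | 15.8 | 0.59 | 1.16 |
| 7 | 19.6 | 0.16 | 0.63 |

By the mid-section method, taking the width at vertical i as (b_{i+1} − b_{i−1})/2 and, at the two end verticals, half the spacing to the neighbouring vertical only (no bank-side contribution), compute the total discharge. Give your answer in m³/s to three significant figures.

w_1 = (6.1 − 1.9)/2 = 2.1 m; q_1 = 0.60 × 0.19 × 2.1 = 0.2394 m³/s
w_2 = (8.8 − 1.9)/2 = 3.45 m; q_2 = 0.82 × 0.43 × 3.45 = 1.216 m³/s
w_3 = (11.3 − 6.1)/2 = 2.6 m; q_3 = 0.96 × 0.67 × 2.6 = 1.672 m³/s
w_4 = (13.3 − 8.8)/2 = 2.25 m; q_4 = 0.96 × 0.48 × 2.25 = 1.037 m³/s
w_5 = (15.8 − 11.3)/2 = 2.25 m; q_5 = 1.13 × 0.50 × 2.25 = 1.271 m³/s
w_6 = (19.6 − 13.3)/2 = 3.15 m; q_6 = 1.16 × 0.59 × 3.15 = 2.156 m³/s
w_7 = (19.6 − 15.8)/2 = 1.9 m; q_7 = 0.63 × 0.16 × 1.9 = 0.1915 m³/s
Q = Σ qᵢ = 7.784 m³/s

7.78 m³/s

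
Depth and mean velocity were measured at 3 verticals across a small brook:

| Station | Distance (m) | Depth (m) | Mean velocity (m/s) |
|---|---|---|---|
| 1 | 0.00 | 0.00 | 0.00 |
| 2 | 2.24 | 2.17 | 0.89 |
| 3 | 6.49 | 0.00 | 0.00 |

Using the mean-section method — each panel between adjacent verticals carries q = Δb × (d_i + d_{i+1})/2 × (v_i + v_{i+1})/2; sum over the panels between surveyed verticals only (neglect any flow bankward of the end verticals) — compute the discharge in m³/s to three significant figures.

Panel 1-2: Δb = 2.24 m, d̄ = (0.00+2.17)/2 = 1.085, v̄ = (0.00+0.89)/2 = 0.445 → q = 2.24×1.085×0.445 = 1.082 m³/s
Panel 2-3: Δb = 4.25 m, d̄ = (2.17+0.00)/2 = 1.085, v̄ = (0.89+0.00)/2 = 0.445 → q = 4.25×1.085×0.445 = 2.052 m³/s
Q = Σ q = 3.134 m³/s

3.13 m³/s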